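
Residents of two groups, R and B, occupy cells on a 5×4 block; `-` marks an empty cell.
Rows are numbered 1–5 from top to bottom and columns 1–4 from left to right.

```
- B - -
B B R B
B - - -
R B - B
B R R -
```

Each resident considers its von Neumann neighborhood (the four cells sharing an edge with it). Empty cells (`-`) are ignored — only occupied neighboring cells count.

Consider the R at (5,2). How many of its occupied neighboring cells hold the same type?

1

Occupied neighbors of (5,2): (4,2)=B, (5,1)=B, (5,3)=R.
Same type (R): 1 of 3.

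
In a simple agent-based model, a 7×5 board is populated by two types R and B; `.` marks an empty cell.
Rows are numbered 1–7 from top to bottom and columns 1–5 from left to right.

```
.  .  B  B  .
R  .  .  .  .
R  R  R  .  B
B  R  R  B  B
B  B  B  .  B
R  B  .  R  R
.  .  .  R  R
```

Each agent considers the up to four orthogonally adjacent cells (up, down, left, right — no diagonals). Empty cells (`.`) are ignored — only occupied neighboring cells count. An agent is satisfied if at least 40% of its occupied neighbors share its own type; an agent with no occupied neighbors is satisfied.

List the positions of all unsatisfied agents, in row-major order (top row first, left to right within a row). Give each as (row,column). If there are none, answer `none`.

(1,3)B 1/1 satisfied
(1,4)B 1/1 satisfied
(2,1)R 1/1 satisfied
(3,1)R 2/3 satisfied
(3,2)R 3/3 satisfied
(3,3)R 2/2 satisfied
(3,5)B 1/1 satisfied
(4,1)B 1/3 not
(4,2)R 2/4 satisfied
(4,3)R 2/4 satisfied
(4,4)B 1/2 satisfied
(4,5)B 3/3 satisfied
(5,1)B 2/3 satisfied
(5,2)B 3/4 satisfied
(5,3)B 1/2 satisfied
(5,5)B 1/2 satisfied
(6,1)R 0/2 not
(6,2)B 1/2 satisfied
(6,4)R 2/2 satisfied
(6,5)R 2/3 satisfied
(7,4)R 2/2 satisfied
(7,5)R 2/2 satisfied

(4,1), (6,1)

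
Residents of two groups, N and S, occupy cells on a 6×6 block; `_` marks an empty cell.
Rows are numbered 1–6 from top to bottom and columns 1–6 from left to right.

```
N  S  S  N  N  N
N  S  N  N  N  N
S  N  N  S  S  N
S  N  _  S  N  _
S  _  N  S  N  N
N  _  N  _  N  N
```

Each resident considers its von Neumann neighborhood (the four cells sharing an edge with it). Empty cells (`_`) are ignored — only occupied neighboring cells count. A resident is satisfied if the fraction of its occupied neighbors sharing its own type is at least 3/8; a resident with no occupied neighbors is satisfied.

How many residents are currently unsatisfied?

(1,1)N 1/2 satisfied
(1,2)S 2/3 satisfied
(1,3)S 1/3 not
(1,4)N 2/3 satisfied
(1,5)N 3/3 satisfied
(1,6)N 2/2 satisfied
(2,1)N 1/3 not
(2,2)S 1/4 not
(2,3)N 2/4 satisfied
(2,4)N 3/4 satisfied
(2,5)N 3/4 satisfied
(2,6)N 3/3 satisfied
(3,1)S 1/3 not
(3,2)N 2/4 satisfied
(3,3)N 2/3 satisfied
(3,4)S 2/4 satisfied
(3,5)S 1/4 not
(3,6)N 1/2 satisfied
(4,1)S 2/3 satisfied
(4,2)N 1/2 satisfied
(4,4)S 2/3 satisfied
(4,5)N 1/3 not
(5,1)S 1/2 satisfied
(5,3)N 1/2 satisfied
(5,4)S 1/3 not
(5,5)N 3/4 satisfied
(5,6)N 2/2 satisfied
(6,1)N 0/1 not
(6,3)N 1/1 satisfied
(6,5)N 2/2 satisfied
(6,6)N 2/2 satisfied
Unsatisfied: (1,3), (2,1), (2,2), (3,1), (3,5), (4,5), (5,4), (6,1) — 8 in total.

8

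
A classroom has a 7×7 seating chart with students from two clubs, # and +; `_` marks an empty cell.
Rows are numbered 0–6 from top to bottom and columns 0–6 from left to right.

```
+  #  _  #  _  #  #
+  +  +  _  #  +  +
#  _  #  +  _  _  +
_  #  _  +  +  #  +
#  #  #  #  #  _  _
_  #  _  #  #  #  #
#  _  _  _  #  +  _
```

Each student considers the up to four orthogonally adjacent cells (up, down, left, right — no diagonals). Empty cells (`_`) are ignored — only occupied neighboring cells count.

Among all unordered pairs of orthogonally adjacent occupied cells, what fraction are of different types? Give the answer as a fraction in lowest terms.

2/5

Scan each occupied cell's neighbors to the right and below so each pair is counted once.
Row 0: +(0,0)–#(0,1)≠ +(0,0)–+(1,0)= #(0,1)–+(1,1)≠ #(0,5)–#(0,6)= #(0,5)–+(1,5)≠ #(0,6)–+(1,6)≠  → 4/6 unlike.
Row 1: +(1,0)–+(1,1)= +(1,0)–#(2,0)≠ +(1,1)–+(1,2)= +(1,2)–#(2,2)≠ #(1,4)–+(1,5)≠ +(1,5)–+(1,6)= +(1,6)–+(2,6)=  → 3/7 unlike.
Row 2: #(2,2)–+(2,3)≠ +(2,3)–+(3,3)= +(2,6)–+(3,6)=  → 1/3 unlike.
Row 3: #(3,1)–#(4,1)= +(3,3)–+(3,4)= +(3,3)–#(4,3)≠ +(3,4)–#(3,5)≠ +(3,4)–#(4,4)≠ #(3,5)–+(3,6)≠  → 4/6 unlike.
Row 4: #(4,0)–#(4,1)= #(4,1)–#(4,2)= #(4,1)–#(5,1)= #(4,2)–#(4,3)= #(4,3)–#(4,4)= #(4,3)–#(5,3)= #(4,4)–#(5,4)=  → 0/7 unlike.
Row 5: #(5,3)–#(5,4)= #(5,4)–#(5,5)= #(5,4)–#(6,4)= #(5,5)–#(5,6)= #(5,5)–+(6,5)≠  → 1/5 unlike.
Row 6: #(6,4)–+(6,5)≠  → 1/1 unlike.
Total adjacent occupied pairs: 35; unlike-type pairs: 14.
14/35 reduces to 2/5.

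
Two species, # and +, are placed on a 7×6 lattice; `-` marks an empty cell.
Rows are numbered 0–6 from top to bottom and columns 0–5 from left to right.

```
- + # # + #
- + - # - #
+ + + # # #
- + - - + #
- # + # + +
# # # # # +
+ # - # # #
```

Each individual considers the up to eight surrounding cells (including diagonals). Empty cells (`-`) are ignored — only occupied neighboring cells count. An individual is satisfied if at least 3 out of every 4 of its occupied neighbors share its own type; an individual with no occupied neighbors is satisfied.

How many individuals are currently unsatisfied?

21

(0,1)+ 1/2 ✗
(0,2)# 2/4 ✗
(0,3)# 2/3 ✗
(0,4)+ 0/4 ✗
(0,5)# 1/2 ✗
(1,1)+ 4/5 ✓
(1,3)# 4/6 ✗
(1,5)# 3/4 ✓
(2,0)+ 3/3 ✓
(2,1)+ 4/4 ✓
(2,2)+ 3/5 ✗
(2,3)# 2/4 ✗
(2,4)# 5/6 ✓
(2,5)# 3/4 ✓
(3,1)+ 4/5 ✓
(3,4)+ 2/7 ✗
(3,5)# 2/5 ✗
(4,1)# 3/5 ✗
(4,2)+ 1/6 ✗
(4,3)# 3/6 ✗
(4,4)+ 3/7 ✗
(4,5)+ 3/5 ✗
(5,0)# 3/4 ✓
(5,1)# 4/6 ✗
(5,2)# 6/7 ✓
(5,3)# 5/7 ✗
(5,4)# 5/8 ✗
(5,5)+ 2/5 ✗
(6,0)+ 0/3 ✗
(6,1)# 3/4 ✓
(6,3)# 4/4 ✓
(6,4)# 4/5 ✓
(6,5)# 2/3 ✗
Unsatisfied: (0,1), (0,2), (0,3), (0,4), (0,5), (1,3), (2,2), (2,3), (3,4), (3,5), (4,1), (4,2), (4,3), (4,4), (4,5), (5,1), (5,3), (5,4), (5,5), (6,0), (6,5) — 21 in total.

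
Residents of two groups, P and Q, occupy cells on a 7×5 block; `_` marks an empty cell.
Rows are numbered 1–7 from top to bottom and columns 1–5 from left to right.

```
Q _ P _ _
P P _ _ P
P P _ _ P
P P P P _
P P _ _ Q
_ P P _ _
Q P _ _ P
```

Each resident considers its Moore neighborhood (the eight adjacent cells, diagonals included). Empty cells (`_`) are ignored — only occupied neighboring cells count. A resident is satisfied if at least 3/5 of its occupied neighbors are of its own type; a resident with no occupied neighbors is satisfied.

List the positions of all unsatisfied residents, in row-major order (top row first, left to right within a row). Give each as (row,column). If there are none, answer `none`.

(1,1), (5,5), (7,1)

(1,1)Q 0/2 unhappy
(1,3)P 1/1 ok
(2,1)P 3/4 ok
(2,2)P 4/5 ok
(2,5)P 1/1 ok
(3,1)P 5/5 ok
(3,2)P 6/6 ok
(3,5)P 2/2 ok
(4,1)P 5/5 ok
(4,2)P 6/6 ok
(4,3)P 4/4 ok
(4,4)P 2/3 ok
(5,1)P 4/4 ok
(5,2)P 6/6 ok
(5,5)Q 0/1 unhappy
(6,2)P 4/5 ok
(6,3)P 3/3 ok
(7,1)Q 0/2 unhappy
(7,2)P 2/3 ok
(7,5)P 0/0 ok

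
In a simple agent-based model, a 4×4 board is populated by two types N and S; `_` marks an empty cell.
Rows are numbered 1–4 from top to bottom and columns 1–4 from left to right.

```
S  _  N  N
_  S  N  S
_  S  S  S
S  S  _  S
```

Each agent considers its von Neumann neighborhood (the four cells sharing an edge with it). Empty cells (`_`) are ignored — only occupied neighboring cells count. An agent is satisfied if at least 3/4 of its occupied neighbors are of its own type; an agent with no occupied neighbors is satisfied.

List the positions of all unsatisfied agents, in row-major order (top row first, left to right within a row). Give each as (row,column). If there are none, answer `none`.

Row 1: (1,1)S 0/0 ✓ · (1,3)N 2/2 ✓ · (1,4)N 1/2 ✗
Row 2: (2,2)S 1/2 ✗ · (2,3)N 1/4 ✗ · (2,4)S 1/3 ✗
Row 3: (3,2)S 3/3 ✓ · (3,3)S 2/3 ✗ · (3,4)S 3/3 ✓
Row 4: (4,1)S 1/1 ✓ · (4,2)S 2/2 ✓ · (4,4)S 1/1 ✓

(1,4), (2,2), (2,3), (2,4), (3,3)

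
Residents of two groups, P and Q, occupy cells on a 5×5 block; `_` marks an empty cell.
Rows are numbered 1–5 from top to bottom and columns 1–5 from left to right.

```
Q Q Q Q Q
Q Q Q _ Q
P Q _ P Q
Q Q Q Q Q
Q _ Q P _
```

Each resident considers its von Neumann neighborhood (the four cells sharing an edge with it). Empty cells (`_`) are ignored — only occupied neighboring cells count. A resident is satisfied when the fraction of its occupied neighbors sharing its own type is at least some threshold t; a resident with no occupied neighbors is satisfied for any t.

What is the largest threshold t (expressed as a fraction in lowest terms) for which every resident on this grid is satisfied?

(1,1)Q 2/2
(1,2)Q 3/3
(1,3)Q 3/3
(1,4)Q 2/2
(1,5)Q 2/2
(2,1)Q 2/3
(2,2)Q 4/4
(2,3)Q 2/2
(2,5)Q 2/2
(3,1)P 0/3
(3,2)Q 2/3
(3,4)P 0/2
(3,5)Q 2/3
(4,1)Q 2/3
(4,2)Q 3/3
(4,3)Q 3/3
(4,4)Q 2/4
(4,5)Q 2/2
(5,1)Q 1/1
(5,3)Q 1/2
(5,4)P 0/2
The smallest same-type fraction is 0/3 at (3,1), which reduces to 0/1. Any threshold above that leaves this resident unsatisfied.

0/1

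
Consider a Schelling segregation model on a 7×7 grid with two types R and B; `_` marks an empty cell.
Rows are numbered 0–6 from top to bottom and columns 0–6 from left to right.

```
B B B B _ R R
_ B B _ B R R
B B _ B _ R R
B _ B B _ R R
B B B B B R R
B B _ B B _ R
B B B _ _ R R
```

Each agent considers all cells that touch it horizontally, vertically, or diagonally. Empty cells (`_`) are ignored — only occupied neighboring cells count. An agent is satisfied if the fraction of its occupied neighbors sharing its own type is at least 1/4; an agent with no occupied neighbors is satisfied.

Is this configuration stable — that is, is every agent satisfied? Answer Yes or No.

Yes

Row 0: (0,0)B 2/2 satisfied · (0,1)B 4/4 satisfied · (0,2)B 4/4 satisfied · (0,3)B 3/3 satisfied · (0,5)R 3/4 satisfied · (0,6)R 3/3 satisfied
Row 1: (1,1)B 6/6 satisfied · (1,2)B 6/6 satisfied · (1,4)B 2/5 satisfied · (1,5)R 5/6 satisfied · (1,6)R 5/5 satisfied
Row 2: (2,0)B 3/3 satisfied · (2,1)B 5/5 satisfied · (2,3)B 4/4 satisfied · (2,5)R 5/6 satisfied · (2,6)R 5/5 satisfied
Row 3: (3,0)B 4/4 satisfied · (3,2)B 6/6 satisfied · (3,3)B 5/5 satisfied · (3,5)R 5/6 satisfied · (3,6)R 5/5 satisfied
Row 4: (4,0)B 4/4 satisfied · (4,1)B 6/6 satisfied · (4,2)B 6/6 satisfied · (4,3)B 6/6 satisfied · (4,4)B 4/6 satisfied · (4,5)R 4/6 satisfied · (4,6)R 4/4 satisfied
Row 5: (5,0)B 5/5 satisfied · (5,1)B 7/7 satisfied · (5,3)B 5/5 satisfied · (5,4)B 3/5 satisfied · (5,6)R 4/4 satisfied
Row 6: (6,0)B 3/3 satisfied · (6,1)B 4/4 satisfied · (6,2)B 3/3 satisfied · (6,5)R 2/3 satisfied · (6,6)R 2/2 satisfied
All meet the threshold, so the configuration is stable.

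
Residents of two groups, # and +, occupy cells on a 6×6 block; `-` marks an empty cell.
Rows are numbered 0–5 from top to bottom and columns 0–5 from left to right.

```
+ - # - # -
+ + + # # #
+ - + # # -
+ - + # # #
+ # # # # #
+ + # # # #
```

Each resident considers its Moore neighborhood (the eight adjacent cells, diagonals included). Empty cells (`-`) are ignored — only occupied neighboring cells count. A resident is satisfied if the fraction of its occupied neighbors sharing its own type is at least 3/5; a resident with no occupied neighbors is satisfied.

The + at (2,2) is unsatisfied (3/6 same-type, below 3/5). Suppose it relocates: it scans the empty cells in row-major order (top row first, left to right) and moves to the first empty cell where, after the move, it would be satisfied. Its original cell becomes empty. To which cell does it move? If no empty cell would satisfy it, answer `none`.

Vacating (2,2). Empty cells in order:
  (0,1): 4/5 same-type → satisfied — stop here.

(0,1)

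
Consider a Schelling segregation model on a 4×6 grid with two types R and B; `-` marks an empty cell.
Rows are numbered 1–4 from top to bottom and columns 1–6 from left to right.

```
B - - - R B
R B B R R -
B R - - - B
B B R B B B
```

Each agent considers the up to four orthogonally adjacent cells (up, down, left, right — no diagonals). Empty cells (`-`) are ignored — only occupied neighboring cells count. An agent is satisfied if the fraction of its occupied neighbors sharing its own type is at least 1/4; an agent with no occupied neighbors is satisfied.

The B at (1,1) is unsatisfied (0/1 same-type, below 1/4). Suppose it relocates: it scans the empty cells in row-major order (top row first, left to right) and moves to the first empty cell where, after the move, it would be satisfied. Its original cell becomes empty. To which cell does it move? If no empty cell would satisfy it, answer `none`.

(1,2)

Vacating (1,1). Empty cells in order:
  (1,2): 1/1 same-type → satisfied — stop here.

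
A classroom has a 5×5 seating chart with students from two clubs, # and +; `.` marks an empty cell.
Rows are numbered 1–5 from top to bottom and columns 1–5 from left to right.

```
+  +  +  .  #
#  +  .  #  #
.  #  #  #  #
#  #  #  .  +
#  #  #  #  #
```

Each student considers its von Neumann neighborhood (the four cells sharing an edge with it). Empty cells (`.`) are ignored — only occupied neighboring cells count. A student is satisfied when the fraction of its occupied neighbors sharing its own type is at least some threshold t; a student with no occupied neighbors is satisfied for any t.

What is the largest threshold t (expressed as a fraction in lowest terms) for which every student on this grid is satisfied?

Row 1: (1,1)+ 1/2 · (1,2)+ 3/3 · (1,3)+ 1/1 · (1,5)# 1/1
Row 2: (2,1)# 0/2 · (2,2)+ 1/3 · (2,4)# 2/2 · (2,5)# 3/3
Row 3: (3,2)# 2/3 · (3,3)# 3/3 · (3,4)# 3/3 · (3,5)# 2/3
Row 4: (4,1)# 2/2 · (4,2)# 4/4 · (4,3)# 3/3 · (4,5)+ 0/2
Row 5: (5,1)# 2/2 · (5,2)# 3/3 · (5,3)# 3/3 · (5,4)# 2/2 · (5,5)# 1/2
The smallest same-type fraction is 0/2 at (2,1), which reduces to 0/1. Any threshold above that leaves this student unsatisfied.

0/1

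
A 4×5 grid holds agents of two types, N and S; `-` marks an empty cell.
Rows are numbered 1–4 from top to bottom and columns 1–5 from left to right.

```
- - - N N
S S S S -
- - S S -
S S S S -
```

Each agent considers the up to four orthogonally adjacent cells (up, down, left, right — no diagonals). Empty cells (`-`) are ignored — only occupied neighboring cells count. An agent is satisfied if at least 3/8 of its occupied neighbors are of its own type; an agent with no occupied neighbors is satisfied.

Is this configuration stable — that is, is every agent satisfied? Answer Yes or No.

(1,4)N 1/2 satisfied
(1,5)N 1/1 satisfied
(2,1)S 1/1 satisfied
(2,2)S 2/2 satisfied
(2,3)S 3/3 satisfied
(2,4)S 2/3 satisfied
(3,3)S 3/3 satisfied
(3,4)S 3/3 satisfied
(4,1)S 1/1 satisfied
(4,2)S 2/2 satisfied
(4,3)S 3/3 satisfied
(4,4)S 2/2 satisfied
All meet the threshold, so the configuration is stable.

Yes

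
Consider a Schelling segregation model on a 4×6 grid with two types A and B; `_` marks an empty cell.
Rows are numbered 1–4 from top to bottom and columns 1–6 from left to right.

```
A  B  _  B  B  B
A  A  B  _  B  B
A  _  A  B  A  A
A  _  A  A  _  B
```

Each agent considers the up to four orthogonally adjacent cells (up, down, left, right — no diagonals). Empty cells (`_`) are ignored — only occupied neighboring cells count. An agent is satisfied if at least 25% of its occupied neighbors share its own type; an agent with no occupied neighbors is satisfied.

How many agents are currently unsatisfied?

Row 1: (1,1)A 1/2 ✓ · (1,2)B 0/2 ✗ · (1,4)B 1/1 ✓ · (1,5)B 3/3 ✓ · (1,6)B 2/2 ✓
Row 2: (2,1)A 3/3 ✓ · (2,2)A 1/3 ✓ · (2,3)B 0/2 ✗ · (2,5)B 2/3 ✓ · (2,6)B 2/3 ✓
Row 3: (3,1)A 2/2 ✓ · (3,3)A 1/3 ✓ · (3,4)B 0/3 ✗ · (3,5)A 1/3 ✓ · (3,6)A 1/3 ✓
Row 4: (4,1)A 1/1 ✓ · (4,3)A 2/2 ✓ · (4,4)A 1/2 ✓ · (4,6)B 0/1 ✗
Unsatisfied: (1,2), (2,3), (3,4), (4,6) — 4 in total.

4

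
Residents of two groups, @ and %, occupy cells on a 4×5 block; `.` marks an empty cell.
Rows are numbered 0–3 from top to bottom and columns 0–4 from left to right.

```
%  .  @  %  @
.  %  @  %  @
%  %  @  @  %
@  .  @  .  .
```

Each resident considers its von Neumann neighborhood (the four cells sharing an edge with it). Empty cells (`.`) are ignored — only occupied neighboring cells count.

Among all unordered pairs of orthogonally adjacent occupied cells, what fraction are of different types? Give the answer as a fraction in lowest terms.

5/9

Scan each occupied cell's neighbors to the right and below so each pair is counted once.
Row 0: @(0,2)–%(0,3)≠ @(0,2)–@(1,2)= %(0,3)–@(0,4)≠ %(0,3)–%(1,3)= @(0,4)–@(1,4)=  → 2/5 unlike.
Row 1: %(1,1)–@(1,2)≠ %(1,1)–%(2,1)= @(1,2)–%(1,3)≠ @(1,2)–@(2,2)= %(1,3)–@(1,4)≠ %(1,3)–@(2,3)≠ @(1,4)–%(2,4)≠  → 5/7 unlike.
Row 2: %(2,0)–%(2,1)= %(2,0)–@(3,0)≠ %(2,1)–@(2,2)≠ @(2,2)–@(2,3)= @(2,2)–@(3,2)= @(2,3)–%(2,4)≠  → 3/6 unlike.
Total adjacent occupied pairs: 18; unlike-type pairs: 10.
10/18 reduces to 5/9.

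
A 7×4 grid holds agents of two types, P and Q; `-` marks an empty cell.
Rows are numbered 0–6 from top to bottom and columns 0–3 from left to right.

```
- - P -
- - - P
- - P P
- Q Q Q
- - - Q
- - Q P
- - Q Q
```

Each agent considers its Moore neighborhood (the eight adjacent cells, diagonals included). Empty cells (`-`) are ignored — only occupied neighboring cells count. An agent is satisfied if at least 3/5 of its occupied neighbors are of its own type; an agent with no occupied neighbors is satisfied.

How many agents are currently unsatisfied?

5

Row 0: (0,2)P 1/1 ✓
Row 1: (1,3)P 3/3 ✓
Row 2: (2,2)P 2/5 ✗ · (2,3)P 2/4 ✗
Row 3: (3,1)Q 1/2 ✗ · (3,2)Q 3/5 ✓ · (3,3)Q 2/4 ✗
Row 4: (4,3)Q 3/4 ✓
Row 5: (5,2)Q 3/4 ✓ · (5,3)P 0/4 ✗
Row 6: (6,2)Q 2/3 ✓ · (6,3)Q 2/3 ✓
Unsatisfied: (2,2), (2,3), (3,1), (3,3), (5,3) — 5 in total.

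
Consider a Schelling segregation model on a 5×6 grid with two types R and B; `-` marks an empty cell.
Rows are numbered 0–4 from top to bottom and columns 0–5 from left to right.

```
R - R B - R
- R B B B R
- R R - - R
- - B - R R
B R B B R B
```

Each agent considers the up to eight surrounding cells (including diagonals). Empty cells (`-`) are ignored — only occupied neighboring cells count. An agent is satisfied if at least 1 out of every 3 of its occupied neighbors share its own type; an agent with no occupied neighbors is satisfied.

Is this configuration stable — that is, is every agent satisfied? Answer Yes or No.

(0,0)R 1/1 ok
(0,2)R 1/4 unhappy
(0,3)B 3/4 ok
(0,5)R 1/2 ok
(1,1)R 4/5 ok
(1,2)B 2/6 ok
(1,3)B 3/5 ok
(1,4)B 2/5 ok
(1,5)R 2/3 ok
(2,1)R 2/4 ok
(2,2)R 2/5 ok
(2,5)R 3/4 ok
(3,2)B 2/5 ok
(3,4)R 3/5 ok
(3,5)R 3/4 ok
(4,0)B 0/1 unhappy
(4,1)R 0/3 unhappy
(4,2)B 2/3 ok
(4,3)B 2/4 ok
(4,4)R 2/4 ok
(4,5)B 0/3 unhappy
For instance (0,2) has only 1/4 same-type neighbors, below 1/3.

No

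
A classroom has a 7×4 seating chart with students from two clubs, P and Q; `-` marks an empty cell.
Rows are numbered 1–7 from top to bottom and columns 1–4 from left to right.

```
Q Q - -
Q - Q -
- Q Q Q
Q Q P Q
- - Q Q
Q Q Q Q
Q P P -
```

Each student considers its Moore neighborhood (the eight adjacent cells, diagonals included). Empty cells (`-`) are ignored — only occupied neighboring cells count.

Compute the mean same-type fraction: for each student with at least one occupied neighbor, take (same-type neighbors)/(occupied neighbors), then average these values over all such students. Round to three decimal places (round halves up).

(1,1)Q 2/2
(1,2)Q 3/3
(2,1)Q 3/3
(2,3)Q 4/4
(3,2)Q 5/6
(3,3)Q 5/6
(3,4)Q 3/4
(4,1)Q 2/2
(4,2)Q 4/5
(4,3)P 0/7
(4,4)Q 4/5
(5,3)Q 6/7
(5,4)Q 4/5
(6,1)Q 2/3
(6,2)Q 4/6
(6,3)Q 4/6
(6,4)Q 3/4
(7,1)Q 2/3
(7,2)P 1/5
(7,3)P 1/4
Sum over 20 students: 2/2 + 3/3 + 3/3 + 4/4 + 5/6 + 5/6 + 3/4 + 2/2 + 4/5 + 0/7 + 4/5 + 6/7 + 4/5 + 2/3 + 4/6 + 4/6 + 3/4 + 2/3 + 1/5 + 1/4 = 6107/420; mean = 6107/420 ÷ 20 = 6107/8400 = 0.727023… → 0.727.

0.727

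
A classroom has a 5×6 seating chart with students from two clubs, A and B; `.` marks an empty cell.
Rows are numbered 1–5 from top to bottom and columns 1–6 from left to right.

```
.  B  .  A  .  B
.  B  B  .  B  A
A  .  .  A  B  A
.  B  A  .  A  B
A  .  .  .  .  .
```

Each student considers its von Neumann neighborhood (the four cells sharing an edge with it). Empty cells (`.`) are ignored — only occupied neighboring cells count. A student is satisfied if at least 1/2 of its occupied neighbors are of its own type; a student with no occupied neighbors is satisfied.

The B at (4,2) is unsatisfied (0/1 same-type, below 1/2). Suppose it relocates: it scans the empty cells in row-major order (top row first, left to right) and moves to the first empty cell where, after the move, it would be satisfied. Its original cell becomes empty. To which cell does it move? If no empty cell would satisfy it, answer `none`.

(1,1)

Vacating (4,2). Empty cells in order:
  (1,1): 1/1 same-type → satisfied — stop here.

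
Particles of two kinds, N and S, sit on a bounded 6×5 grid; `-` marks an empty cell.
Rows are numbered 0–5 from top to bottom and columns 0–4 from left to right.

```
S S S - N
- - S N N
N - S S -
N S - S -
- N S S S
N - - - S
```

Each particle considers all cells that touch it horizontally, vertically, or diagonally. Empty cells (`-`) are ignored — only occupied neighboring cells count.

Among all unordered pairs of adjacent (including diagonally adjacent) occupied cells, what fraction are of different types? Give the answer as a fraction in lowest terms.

3/11

Scan each occupied cell's neighbors to the right and below (and the two forward diagonals) so each pair is counted once.
Row 0: S(0,0)–S(0,1)= S(0,1)–S(0,2)= S(0,1)–S(1,2)= S(0,2)–S(1,2)= S(0,2)–N(1,3)≠ N(0,4)–N(1,4)= N(0,4)–N(1,3)=  → 1/7 unlike.
Row 1: S(1,2)–N(1,3)≠ S(1,2)–S(2,2)= S(1,2)–S(2,3)= N(1,3)–N(1,4)= N(1,3)–S(2,3)≠ N(1,3)–S(2,2)≠ N(1,4)–S(2,3)≠  → 4/7 unlike.
Row 2: N(2,0)–N(3,0)= N(2,0)–S(3,1)≠ S(2,2)–S(2,3)= S(2,2)–S(3,3)= S(2,2)–S(3,1)= S(2,3)–S(3,3)=  → 1/6 unlike.
Row 3: N(3,0)–S(3,1)≠ N(3,0)–N(4,1)= S(3,1)–N(4,1)≠ S(3,1)–S(4,2)= S(3,3)–S(4,3)= S(3,3)–S(4,4)= S(3,3)–S(4,2)=  → 2/7 unlike.
Row 4: N(4,1)–S(4,2)≠ N(4,1)–N(5,0)= S(4,2)–S(4,3)= S(4,3)–S(4,4)= S(4,3)–S(5,4)= S(4,4)–S(5,4)=  → 1/6 unlike.
Total adjacent occupied pairs: 33; unlike-type pairs: 9.
9/33 reduces to 3/11.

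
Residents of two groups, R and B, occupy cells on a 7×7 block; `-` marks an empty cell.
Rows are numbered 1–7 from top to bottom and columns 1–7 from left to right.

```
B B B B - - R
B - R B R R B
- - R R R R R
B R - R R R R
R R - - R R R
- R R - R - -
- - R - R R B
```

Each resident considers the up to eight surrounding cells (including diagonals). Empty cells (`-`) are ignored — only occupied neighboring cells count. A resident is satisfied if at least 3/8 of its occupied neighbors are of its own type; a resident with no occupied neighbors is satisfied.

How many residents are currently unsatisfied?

5

(1,1)B 2/2 satisfied
(1,2)B 3/4 satisfied
(1,3)B 3/4 satisfied
(1,4)B 2/4 satisfied
(1,7)R 1/2 satisfied
(2,1)B 2/2 satisfied
(2,3)R 2/6 not
(2,4)B 2/7 not
(2,5)R 4/6 satisfied
(2,6)R 5/6 satisfied
(2,7)B 0/4 not
(3,3)R 4/5 satisfied
(3,4)R 6/7 satisfied
(3,5)R 7/8 satisfied
(3,6)R 7/8 satisfied
(3,7)R 4/5 satisfied
(4,1)B 0/3 not
(4,2)R 3/4 satisfied
(4,4)R 5/5 satisfied
(4,5)R 7/7 satisfied
(4,6)R 8/8 satisfied
(4,7)R 5/5 satisfied
(5,1)R 3/4 satisfied
(5,2)R 4/5 satisfied
(5,5)R 5/5 satisfied
(5,6)R 6/6 satisfied
(5,7)R 3/3 satisfied
(6,2)R 4/4 satisfied
(6,3)R 3/3 satisfied
(6,5)R 4/4 satisfied
(7,3)R 2/2 satisfied
(7,5)R 2/2 satisfied
(7,6)R 2/3 satisfied
(7,7)B 0/1 not
Unsatisfied: (2,3), (2,4), (2,7), (4,1), (7,7) — 5 in total.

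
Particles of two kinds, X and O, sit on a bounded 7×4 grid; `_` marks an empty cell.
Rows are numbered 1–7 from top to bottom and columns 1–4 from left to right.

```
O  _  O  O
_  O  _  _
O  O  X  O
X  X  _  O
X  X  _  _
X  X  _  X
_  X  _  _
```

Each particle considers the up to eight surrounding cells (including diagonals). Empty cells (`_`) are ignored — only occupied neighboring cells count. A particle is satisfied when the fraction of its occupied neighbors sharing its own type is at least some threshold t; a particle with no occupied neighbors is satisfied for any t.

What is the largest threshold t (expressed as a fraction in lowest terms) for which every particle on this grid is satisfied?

Row 1: (1,1)O 1/1 · (1,3)O 2/2 · (1,4)O 1/1
Row 2: (2,2)O 4/5
Row 3: (3,1)O 2/4 · (3,2)O 2/5 · (3,3)X 1/5 · (3,4)O 1/2
Row 4: (4,1)X 3/5 · (4,2)X 4/6 · (4,4)O 1/2
Row 5: (5,1)X 5/5 · (5,2)X 5/5
Row 6: (6,1)X 4/4 · (6,2)X 4/4 · (6,4)X — no occupied neighbors
Row 7: (7,2)X 2/2
The smallest same-type fraction is 1/5 at (3,3), which reduces to 1/5. Any threshold above that leaves this particle unsatisfied.

1/5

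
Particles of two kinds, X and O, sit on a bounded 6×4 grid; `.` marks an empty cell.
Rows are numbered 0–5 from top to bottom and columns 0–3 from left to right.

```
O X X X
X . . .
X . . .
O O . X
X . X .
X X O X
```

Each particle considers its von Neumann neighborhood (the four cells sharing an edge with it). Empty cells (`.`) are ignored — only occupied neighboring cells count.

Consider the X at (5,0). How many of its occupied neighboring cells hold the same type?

Occupied neighbors of (5,0): (4,0)=X, (5,1)=X.
Same type (X): 2 of 2.

2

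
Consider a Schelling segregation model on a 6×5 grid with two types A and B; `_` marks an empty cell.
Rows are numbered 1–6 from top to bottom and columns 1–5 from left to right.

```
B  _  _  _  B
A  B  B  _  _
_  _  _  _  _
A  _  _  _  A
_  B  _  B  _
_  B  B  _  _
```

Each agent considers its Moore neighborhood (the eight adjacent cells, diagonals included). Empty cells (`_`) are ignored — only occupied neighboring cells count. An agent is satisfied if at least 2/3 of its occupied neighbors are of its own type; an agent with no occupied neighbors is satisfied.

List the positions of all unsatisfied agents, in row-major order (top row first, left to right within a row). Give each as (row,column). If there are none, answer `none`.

Row 1: (1,1)B 1/2 ✗ · (1,5)B 0/0 ✓
Row 2: (2,1)A 0/2 ✗ · (2,2)B 2/3 ✓ · (2,3)B 1/1 ✓
Row 4: (4,1)A 0/1 ✗ · (4,5)A 0/1 ✗
Row 5: (5,2)B 2/3 ✓ · (5,4)B 1/2 ✗
Row 6: (6,2)B 2/2 ✓ · (6,3)B 3/3 ✓

(1,1), (2,1), (4,1), (4,5), (5,4)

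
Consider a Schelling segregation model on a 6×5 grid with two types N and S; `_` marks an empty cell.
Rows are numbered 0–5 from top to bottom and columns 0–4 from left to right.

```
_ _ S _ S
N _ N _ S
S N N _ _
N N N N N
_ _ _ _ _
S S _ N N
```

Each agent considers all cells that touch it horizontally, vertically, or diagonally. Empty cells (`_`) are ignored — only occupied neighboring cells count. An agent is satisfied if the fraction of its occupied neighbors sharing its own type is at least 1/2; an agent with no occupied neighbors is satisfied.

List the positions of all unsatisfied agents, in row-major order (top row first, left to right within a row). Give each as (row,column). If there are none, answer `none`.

Row 0: (0,2)S 0/1 unhappy · (0,4)S 1/1 ok
Row 1: (1,0)N 1/2 ok · (1,2)N 2/3 ok · (1,4)S 1/1 ok
Row 2: (2,0)S 0/4 unhappy · (2,1)N 6/7 ok · (2,2)N 5/5 ok
Row 3: (3,0)N 2/3 ok · (3,1)N 4/5 ok · (3,2)N 4/4 ok · (3,3)N 3/3 ok · (3,4)N 1/1 ok
Row 5: (5,0)S 1/1 ok · (5,1)S 1/1 ok · (5,3)N 1/1 ok · (5,4)N 1/1 ok

(0,2), (2,0)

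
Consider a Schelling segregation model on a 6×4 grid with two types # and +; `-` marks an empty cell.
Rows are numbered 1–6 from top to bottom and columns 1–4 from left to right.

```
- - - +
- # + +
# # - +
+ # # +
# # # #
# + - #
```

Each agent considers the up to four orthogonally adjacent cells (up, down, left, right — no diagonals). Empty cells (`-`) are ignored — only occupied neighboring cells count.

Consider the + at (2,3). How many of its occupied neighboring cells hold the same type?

Occupied neighbors of (2,3): (2,2)=#, (2,4)=+.
Same type (+): 1 of 2.

1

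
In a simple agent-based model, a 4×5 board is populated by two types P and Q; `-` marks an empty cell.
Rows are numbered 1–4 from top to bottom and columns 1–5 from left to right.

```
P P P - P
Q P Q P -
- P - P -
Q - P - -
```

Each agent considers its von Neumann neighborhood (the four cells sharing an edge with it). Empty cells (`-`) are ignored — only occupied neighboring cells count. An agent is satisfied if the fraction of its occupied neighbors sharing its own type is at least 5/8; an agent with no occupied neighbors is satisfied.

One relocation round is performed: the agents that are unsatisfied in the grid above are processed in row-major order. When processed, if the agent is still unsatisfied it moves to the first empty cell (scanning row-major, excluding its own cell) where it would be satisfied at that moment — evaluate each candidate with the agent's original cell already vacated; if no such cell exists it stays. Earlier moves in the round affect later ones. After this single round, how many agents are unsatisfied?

1

Initially unsatisfied (in order): (1,1), (1,3), (2,1), (2,2), (2,3), (2,4).
  (1,1) → (1,4).
  (1,3): now satisfied by earlier moves; stays.
  (2,1) → (4,5).
  (2,2): now satisfied by earlier moves; stays.
  (2,3): no empty cell satisfies it; stays.
  (2,4): now satisfied by earlier moves; stays.
Resulting grid:
- P P P P
- P Q P -
- P - P -
Q - P - Q
Unsatisfied now: (2,3).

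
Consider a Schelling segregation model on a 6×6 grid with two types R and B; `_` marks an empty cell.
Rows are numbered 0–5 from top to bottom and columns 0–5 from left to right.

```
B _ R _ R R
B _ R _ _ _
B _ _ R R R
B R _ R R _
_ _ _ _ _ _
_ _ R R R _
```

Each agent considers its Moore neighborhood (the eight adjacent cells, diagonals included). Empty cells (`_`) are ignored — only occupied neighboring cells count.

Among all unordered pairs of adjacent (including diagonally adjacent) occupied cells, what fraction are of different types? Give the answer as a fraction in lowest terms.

1/9

Scan each occupied cell's neighbors to the right and below (and the two forward diagonals) so each pair is counted once.
Row 0: B(0,0)–B(1,0)= R(0,2)–R(1,2)= R(0,4)–R(0,5)=  → 0/3 unlike.
Row 1: B(1,0)–B(2,0)= R(1,2)–R(2,3)=  → 0/2 unlike.
Row 2: B(2,0)–B(3,0)= B(2,0)–R(3,1)≠ R(2,3)–R(2,4)= R(2,3)–R(3,3)= R(2,3)–R(3,4)= R(2,4)–R(2,5)= R(2,4)–R(3,4)= R(2,4)–R(3,3)= R(2,5)–R(3,4)=  → 1/9 unlike.
Row 3: B(3,0)–R(3,1)≠ R(3,3)–R(3,4)=  → 1/2 unlike.
Row 5: R(5,2)–R(5,3)= R(5,3)–R(5,4)=  → 0/2 unlike.
Total adjacent occupied pairs: 18; unlike-type pairs: 2.
2/18 reduces to 1/9.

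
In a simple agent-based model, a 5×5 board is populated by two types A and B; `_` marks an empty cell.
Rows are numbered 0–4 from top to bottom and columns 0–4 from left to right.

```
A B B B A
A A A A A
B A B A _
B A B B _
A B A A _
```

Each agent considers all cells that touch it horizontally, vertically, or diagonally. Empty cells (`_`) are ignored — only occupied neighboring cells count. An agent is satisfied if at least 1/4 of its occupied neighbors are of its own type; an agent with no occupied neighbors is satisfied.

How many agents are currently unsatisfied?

3

(0,0)A 2/3 satisfied
(0,1)B 1/5 not
(0,2)B 2/5 satisfied
(0,3)B 1/5 not
(0,4)A 2/3 satisfied
(1,0)A 3/5 satisfied
(1,1)A 4/8 satisfied
(1,2)A 4/8 satisfied
(1,3)A 4/7 satisfied
(1,4)A 3/4 satisfied
(2,0)B 1/5 not
(2,1)A 4/8 satisfied
(2,2)B 2/8 satisfied
(2,3)A 3/6 satisfied
(3,0)B 2/5 satisfied
(3,1)A 3/8 satisfied
(3,2)B 3/8 satisfied
(3,3)B 2/5 satisfied
(4,0)A 1/3 satisfied
(4,1)B 2/5 satisfied
(4,2)A 2/5 satisfied
(4,3)A 1/3 satisfied
Unsatisfied: (0,1), (0,3), (2,0) — 3 in total.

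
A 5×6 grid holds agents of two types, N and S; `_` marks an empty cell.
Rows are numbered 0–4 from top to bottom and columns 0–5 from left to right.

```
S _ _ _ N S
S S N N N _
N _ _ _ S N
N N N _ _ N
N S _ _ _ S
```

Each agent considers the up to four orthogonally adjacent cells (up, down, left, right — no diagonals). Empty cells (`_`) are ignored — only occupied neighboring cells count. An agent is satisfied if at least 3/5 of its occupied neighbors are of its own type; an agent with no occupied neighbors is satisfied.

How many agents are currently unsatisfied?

11

Row 0: (0,0)S 1/1 ok · (0,4)N 1/2 unhappy · (0,5)S 0/1 unhappy
Row 1: (1,0)S 2/3 ok · (1,1)S 1/2 unhappy · (1,2)N 1/2 unhappy · (1,3)N 2/2 ok · (1,4)N 2/3 ok
Row 2: (2,0)N 1/2 unhappy · (2,4)S 0/2 unhappy · (2,5)N 1/2 unhappy
Row 3: (3,0)N 3/3 ok · (3,1)N 2/3 ok · (3,2)N 1/1 ok · (3,5)N 1/2 unhappy
Row 4: (4,0)N 1/2 unhappy · (4,1)S 0/2 unhappy · (4,5)S 0/1 unhappy
Unsatisfied: (0,4), (0,5), (1,1), (1,2), (2,0), (2,4), (2,5), (3,5), (4,0), (4,1), (4,5) — 11 in total.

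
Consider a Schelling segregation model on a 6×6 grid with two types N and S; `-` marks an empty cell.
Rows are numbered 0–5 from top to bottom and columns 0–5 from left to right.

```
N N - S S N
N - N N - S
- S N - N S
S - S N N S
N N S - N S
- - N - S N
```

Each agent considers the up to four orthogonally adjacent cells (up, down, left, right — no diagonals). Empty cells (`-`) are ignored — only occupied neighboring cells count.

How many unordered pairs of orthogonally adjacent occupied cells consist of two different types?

Scan each occupied cell's neighbors to the right and below so each pair is counted once.
Row 0: N(0,0)–N(0,1)= N(0,0)–N(1,0)= S(0,3)–S(0,4)= S(0,3)–N(1,3)≠ S(0,4)–N(0,5)≠ N(0,5)–S(1,5)≠  → 3/6 unlike.
Row 1: N(1,2)–N(1,3)= N(1,2)–N(2,2)= S(1,5)–S(2,5)=  → 0/3 unlike.
Row 2: S(2,1)–N(2,2)≠ N(2,2)–S(3,2)≠ N(2,4)–S(2,5)≠ N(2,4)–N(3,4)= S(2,5)–S(3,5)=  → 3/5 unlike.
Row 3: S(3,0)–N(4,0)≠ S(3,2)–N(3,3)≠ S(3,2)–S(4,2)= N(3,3)–N(3,4)= N(3,4)–S(3,5)≠ N(3,4)–N(4,4)= S(3,5)–S(4,5)=  → 3/7 unlike.
Row 4: N(4,0)–N(4,1)= N(4,1)–S(4,2)≠ S(4,2)–N(5,2)≠ N(4,4)–S(4,5)≠ N(4,4)–S(5,4)≠ S(4,5)–N(5,5)≠  → 5/6 unlike.
Row 5: S(5,4)–N(5,5)≠  → 1/1 unlike.
Total adjacent occupied pairs: 28; unlike-type pairs: 15.

15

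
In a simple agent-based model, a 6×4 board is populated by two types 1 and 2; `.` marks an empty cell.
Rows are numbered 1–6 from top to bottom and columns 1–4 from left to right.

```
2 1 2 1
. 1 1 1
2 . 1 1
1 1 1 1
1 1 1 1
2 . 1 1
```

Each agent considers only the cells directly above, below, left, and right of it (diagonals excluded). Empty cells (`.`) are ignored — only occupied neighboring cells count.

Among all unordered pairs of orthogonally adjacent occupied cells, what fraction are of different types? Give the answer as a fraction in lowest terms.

Scan each occupied cell's neighbors to the right and below so each pair is counted once.
From row 1: 4 unlike of 6 pairs (running 4/6).
From row 2: 0 unlike of 4 pairs (running 4/10).
From row 3: 1 unlike of 4 pairs (running 5/14).
From row 4: 0 unlike of 7 pairs (running 5/21).
From row 5: 1 unlike of 6 pairs (running 6/27).
From row 6: 0 unlike of 1 pairs (running 6/28).
Total adjacent occupied pairs: 28; unlike-type pairs: 6.
6/28 reduces to 3/14.

3/14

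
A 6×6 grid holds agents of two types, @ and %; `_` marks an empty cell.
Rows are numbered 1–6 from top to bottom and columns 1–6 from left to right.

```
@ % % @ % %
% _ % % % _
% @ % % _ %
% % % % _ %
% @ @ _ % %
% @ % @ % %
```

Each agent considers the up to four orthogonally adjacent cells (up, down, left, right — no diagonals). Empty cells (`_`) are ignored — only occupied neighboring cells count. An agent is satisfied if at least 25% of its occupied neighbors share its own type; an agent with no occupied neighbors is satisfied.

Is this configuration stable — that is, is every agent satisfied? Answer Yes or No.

(1,1)@ 0/2 not
(1,2)% 1/2 satisfied
(1,3)% 2/3 satisfied
(1,4)@ 0/3 not
(1,5)% 2/3 satisfied
(1,6)% 1/1 satisfied
(2,1)% 1/2 satisfied
(2,3)% 3/3 satisfied
(2,4)% 3/4 satisfied
(2,5)% 2/2 satisfied
(3,1)% 2/3 satisfied
(3,2)@ 0/3 not
(3,3)% 3/4 satisfied
(3,4)% 3/3 satisfied
(3,6)% 1/1 satisfied
(4,1)% 3/3 satisfied
(4,2)% 2/4 satisfied
(4,3)% 3/4 satisfied
(4,4)% 2/2 satisfied
(4,6)% 2/2 satisfied
(5,1)% 2/3 satisfied
(5,2)@ 2/4 satisfied
(5,3)@ 1/3 satisfied
(5,5)% 2/2 satisfied
(5,6)% 3/3 satisfied
(6,1)% 1/2 satisfied
(6,2)@ 1/3 satisfied
(6,3)% 0/3 not
(6,4)@ 0/2 not
(6,5)% 2/3 satisfied
(6,6)% 2/2 satisfied
For instance (1,1) has only 0/2 same-type neighbors, below 1/4.

No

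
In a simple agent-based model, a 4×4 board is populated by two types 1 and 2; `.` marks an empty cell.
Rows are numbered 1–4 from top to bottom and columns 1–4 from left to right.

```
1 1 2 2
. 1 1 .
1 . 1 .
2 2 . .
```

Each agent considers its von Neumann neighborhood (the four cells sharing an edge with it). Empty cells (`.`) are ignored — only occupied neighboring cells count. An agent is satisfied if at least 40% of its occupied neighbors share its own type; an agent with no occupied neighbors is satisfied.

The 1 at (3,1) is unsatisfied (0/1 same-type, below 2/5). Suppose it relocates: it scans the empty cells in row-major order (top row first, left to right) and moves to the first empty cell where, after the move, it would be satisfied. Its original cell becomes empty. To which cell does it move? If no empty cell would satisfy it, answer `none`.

(2,1)

Vacating (3,1). Empty cells in order:
  (2,1): 2/2 same-type → satisfied — stop here.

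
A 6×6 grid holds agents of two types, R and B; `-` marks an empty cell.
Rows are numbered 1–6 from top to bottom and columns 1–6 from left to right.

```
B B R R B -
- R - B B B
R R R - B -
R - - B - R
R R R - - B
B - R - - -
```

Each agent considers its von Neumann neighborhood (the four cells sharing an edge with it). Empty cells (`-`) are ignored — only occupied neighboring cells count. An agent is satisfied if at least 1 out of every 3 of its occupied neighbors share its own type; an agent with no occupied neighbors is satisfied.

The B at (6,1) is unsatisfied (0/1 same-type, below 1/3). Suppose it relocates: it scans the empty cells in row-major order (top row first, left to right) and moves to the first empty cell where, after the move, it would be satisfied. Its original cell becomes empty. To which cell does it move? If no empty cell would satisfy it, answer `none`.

(1,6)

Vacating (6,1). Empty cells in order:
  (1,6): 2/2 same-type → satisfied — stop here.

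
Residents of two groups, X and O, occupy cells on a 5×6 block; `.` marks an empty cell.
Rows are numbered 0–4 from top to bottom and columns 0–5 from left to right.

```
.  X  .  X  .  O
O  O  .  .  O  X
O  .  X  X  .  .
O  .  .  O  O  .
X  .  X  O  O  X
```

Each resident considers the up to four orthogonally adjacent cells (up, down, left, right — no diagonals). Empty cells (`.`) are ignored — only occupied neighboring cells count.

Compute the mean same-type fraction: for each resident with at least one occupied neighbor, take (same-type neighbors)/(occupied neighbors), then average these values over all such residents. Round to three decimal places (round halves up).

(0,1)X 0/1
(0,3)X — no occupied neighbors
(0,5)O 0/1
(1,0)O 2/2
(1,1)O 1/2
(1,4)O 0/1
(1,5)X 0/2
(2,0)O 2/2
(2,2)X 1/1
(2,3)X 1/2
(3,0)O 1/2
(3,3)O 2/3
(3,4)O 2/2
(4,0)X 0/1
(4,2)X 0/1
(4,3)O 2/3
(4,4)O 2/3
(4,5)X 0/1
Sum over 17 residents: 0/1 + 0/1 + 2/2 + 1/2 + 0/1 + 0/2 + 2/2 + 1/1 + 1/2 + 1/2 + 2/3 + 2/2 + 0/1 + 0/1 + 2/3 + 2/3 + 0/1 = 15/2; mean = 15/2 ÷ 17 = 15/34 = 0.441176… → 0.441.

0.441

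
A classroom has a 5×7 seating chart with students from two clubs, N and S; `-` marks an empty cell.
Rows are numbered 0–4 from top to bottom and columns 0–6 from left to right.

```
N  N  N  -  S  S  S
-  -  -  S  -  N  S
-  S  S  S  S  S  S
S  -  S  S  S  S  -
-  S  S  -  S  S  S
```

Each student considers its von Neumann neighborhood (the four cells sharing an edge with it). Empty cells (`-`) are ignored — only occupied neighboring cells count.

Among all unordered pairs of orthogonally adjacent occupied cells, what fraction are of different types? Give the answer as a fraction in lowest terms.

Scan each occupied cell's neighbors to the right and below so each pair is counted once.
From row 0: 1 unlike of 6 pairs (running 1/6).
From row 1: 2 unlike of 4 pairs (running 3/10).
From row 2: 0 unlike of 9 pairs (running 3/19).
From row 3: 0 unlike of 6 pairs (running 3/25).
From row 4: 0 unlike of 3 pairs (running 3/28).
Total adjacent occupied pairs: 28; unlike-type pairs: 3.
3/28 is already in lowest terms.

3/28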